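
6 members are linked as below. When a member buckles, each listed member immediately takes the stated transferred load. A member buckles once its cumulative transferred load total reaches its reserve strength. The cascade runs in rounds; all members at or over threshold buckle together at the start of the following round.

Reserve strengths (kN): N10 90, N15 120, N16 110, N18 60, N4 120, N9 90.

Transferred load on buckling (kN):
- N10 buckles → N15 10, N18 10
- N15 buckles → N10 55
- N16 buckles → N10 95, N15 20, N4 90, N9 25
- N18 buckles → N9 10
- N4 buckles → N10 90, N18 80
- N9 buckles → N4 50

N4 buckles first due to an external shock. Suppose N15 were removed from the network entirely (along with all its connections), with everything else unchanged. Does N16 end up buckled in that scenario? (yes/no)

With N15 removed:
Round 1 — N4 buckles (initial).
  N10: +90 → 90 ≥ 90
  N18: +80 → 80 ≥ 60
Round 2 — N10, N18 buckle.
  N9: +10 → 10 < 90
No further bucklings.

no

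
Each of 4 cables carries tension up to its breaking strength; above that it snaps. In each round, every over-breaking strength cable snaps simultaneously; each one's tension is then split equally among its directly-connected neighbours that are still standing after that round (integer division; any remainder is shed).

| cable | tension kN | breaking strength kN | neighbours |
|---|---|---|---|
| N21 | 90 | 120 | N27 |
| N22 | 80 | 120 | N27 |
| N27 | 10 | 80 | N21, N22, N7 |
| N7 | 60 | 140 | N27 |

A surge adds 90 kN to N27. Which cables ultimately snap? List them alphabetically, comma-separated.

Round 1 — N27 at 100 > 80. N27 snaps.
  N27 sheds 100 kN to N21, N22, N7: 33 each (1 lost).
    N21: 90+33 = 123 > 120
    N22: 80+33 = 113 ≤ 120
    N7: 60+33 = 93 ≤ 140
Round 2 — N21 snaps.
  N21 sheds 123 kN: no online neighbours, lost.
No further breaks.

N21, N27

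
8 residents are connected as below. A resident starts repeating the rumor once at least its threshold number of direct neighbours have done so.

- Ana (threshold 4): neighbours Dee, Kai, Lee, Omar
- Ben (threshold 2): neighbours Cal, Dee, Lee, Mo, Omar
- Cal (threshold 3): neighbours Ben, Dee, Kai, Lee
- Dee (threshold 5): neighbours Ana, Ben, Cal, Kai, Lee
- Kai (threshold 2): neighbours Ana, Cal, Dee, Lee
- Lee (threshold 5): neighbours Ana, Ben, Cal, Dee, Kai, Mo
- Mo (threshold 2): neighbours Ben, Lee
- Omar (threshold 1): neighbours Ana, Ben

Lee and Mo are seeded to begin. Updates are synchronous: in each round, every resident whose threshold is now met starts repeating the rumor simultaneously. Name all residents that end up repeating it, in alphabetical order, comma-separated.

Round 1 — Lee, Mo start repeating the rumor (initial).
Round 2 — checking thresholds:
  Ana: 1 of 4 neighbours < 4, not yet.
  Ben: 2 of 5 neighbours ≥ 2, starts repeating the rumor.
  Cal: 1 of 4 neighbours < 3, not yet.
  Dee: 1 of 5 neighbours < 5, not yet.
  Kai: 1 of 4 neighbours < 2, not yet.
Round 3 — checking thresholds:
  Ana: 1 of 4 neighbours < 4, not yet.
  Cal: 2 of 4 neighbours < 3, not yet.
  Dee: 2 of 5 neighbours < 5, not yet.
  Kai: 1 of 4 neighbours < 2, not yet.
  Omar: 1 of 2 neighbours ≥ 1, starts repeating the rumor.
Round 4 — no new spreads; cascade stops.

Ben, Lee, Mo, Omar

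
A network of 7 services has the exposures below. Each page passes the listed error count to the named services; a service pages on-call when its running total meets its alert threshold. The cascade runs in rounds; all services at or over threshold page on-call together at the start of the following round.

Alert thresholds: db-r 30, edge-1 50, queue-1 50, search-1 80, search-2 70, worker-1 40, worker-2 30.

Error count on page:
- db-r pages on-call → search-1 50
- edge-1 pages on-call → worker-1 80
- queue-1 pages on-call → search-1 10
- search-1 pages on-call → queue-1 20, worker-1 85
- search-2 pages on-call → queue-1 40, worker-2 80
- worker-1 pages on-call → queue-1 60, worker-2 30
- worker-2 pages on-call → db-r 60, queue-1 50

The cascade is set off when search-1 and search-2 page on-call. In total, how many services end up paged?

6

Round 1 — search-1, search-2 page on-call (initial).
  queue-1: +20+40 → 60 ≥ 50
  worker-1: +85 → 85 ≥ 40
  worker-2: +80 → 80 ≥ 30
Round 2 — queue-1, worker-1, worker-2 page on-call.
  db-r: +60 → 60 ≥ 30
Round 3 — db-r pages on-call.
No further pages.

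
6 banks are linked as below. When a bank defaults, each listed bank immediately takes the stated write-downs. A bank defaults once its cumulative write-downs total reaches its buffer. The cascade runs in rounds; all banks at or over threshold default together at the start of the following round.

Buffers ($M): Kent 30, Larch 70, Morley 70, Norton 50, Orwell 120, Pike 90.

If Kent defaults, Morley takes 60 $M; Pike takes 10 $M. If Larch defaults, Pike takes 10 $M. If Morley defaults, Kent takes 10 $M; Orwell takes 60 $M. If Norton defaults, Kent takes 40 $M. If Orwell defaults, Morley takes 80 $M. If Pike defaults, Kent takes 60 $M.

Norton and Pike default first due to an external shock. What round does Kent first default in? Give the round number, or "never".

Round 1 — Norton, Pike default (initial).
  Kent: +40+60 → 100 ≥ 30
Round 2 — Kent defaults.
  Morley: +60 → 60 < 70
No further defaults.

2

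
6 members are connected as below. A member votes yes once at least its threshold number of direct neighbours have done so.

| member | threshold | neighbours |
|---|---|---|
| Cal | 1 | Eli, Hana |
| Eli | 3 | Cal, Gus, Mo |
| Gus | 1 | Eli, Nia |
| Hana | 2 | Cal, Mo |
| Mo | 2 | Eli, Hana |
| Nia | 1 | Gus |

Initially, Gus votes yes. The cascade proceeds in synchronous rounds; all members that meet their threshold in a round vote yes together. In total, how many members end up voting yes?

2

Round 1 — Gus votes yes (initial).
Round 2 — checking thresholds:
  Eli: 1 of 3 neighbours < 3, holds.
  Nia: 1 of 1 neighbours ≥ 1, votes yes.
Round 3 — no new yes votes; cascade stops.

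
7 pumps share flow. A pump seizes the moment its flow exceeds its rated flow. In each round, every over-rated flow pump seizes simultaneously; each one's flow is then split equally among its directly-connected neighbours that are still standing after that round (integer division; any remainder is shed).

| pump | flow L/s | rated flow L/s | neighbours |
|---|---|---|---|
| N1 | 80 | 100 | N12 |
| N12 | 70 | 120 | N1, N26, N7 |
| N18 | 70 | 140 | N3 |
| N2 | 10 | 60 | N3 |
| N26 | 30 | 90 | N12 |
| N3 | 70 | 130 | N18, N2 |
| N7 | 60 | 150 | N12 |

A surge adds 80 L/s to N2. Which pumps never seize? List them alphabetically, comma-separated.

Round 1 — N2 at 90 > 60. N2 seizes.
  N2 sheds 90 L/s to N3: 90 each.
    N3: 70+90 = 160 > 130
Round 2 — N3 seizes.
  N3 sheds 160 L/s to N18: 160 each.
    N18: 70+160 = 230 > 140
Round 3 — N18 seizes.
  N18 sheds 230 L/s: no online neighbours, lost.
No further seizures.

N1, N12, N26, N7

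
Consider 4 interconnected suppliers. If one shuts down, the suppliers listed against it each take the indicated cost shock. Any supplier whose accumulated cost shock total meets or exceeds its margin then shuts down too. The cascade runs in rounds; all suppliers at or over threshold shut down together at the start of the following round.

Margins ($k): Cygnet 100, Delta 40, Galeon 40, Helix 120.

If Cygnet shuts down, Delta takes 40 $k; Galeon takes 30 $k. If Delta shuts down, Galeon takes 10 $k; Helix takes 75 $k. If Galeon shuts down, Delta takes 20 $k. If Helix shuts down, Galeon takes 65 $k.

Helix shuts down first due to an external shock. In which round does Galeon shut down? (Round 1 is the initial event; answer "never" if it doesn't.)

Round 1 — Helix shuts down (initial).
  Galeon: +65 → 65 ≥ 40
Round 2 — Galeon shuts down.
  Delta: +20 → 20 < 40
No further shutdowns.

2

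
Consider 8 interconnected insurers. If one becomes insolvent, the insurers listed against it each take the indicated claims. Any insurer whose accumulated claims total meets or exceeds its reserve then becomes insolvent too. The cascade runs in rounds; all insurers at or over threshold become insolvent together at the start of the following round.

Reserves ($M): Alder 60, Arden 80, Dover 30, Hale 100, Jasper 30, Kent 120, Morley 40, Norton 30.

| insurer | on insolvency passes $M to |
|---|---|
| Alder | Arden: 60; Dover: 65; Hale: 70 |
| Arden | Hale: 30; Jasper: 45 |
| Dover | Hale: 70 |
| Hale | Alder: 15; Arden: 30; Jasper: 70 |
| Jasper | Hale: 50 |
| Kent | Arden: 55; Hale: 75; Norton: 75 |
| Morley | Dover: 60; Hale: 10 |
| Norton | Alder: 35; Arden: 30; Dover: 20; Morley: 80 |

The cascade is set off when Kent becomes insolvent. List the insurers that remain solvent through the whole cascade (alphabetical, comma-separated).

Alder

Round 1 — Kent becomes insolvent (initial).
  Arden: +55 → 55 < 80
  Hale: +75 → 75 < 100
  Norton: +75 → 75 ≥ 30
Round 2 — Norton becomes insolvent.
  Alder: +35 → 35 < 60
  Arden: +30 → 85 ≥ 80
  Dover: +20 → 20 < 30
  Morley: +80 → 80 ≥ 40
Round 3 — Arden, Morley become insolvent.
  Dover: +60 → 80 ≥ 30
  Hale: +30+10 → 115 ≥ 100
  Jasper: +45 → 45 ≥ 30
Round 4 — Dover, Hale, Jasper become insolvent.
  Alder: +15 → 50 < 60
No further insolvencies.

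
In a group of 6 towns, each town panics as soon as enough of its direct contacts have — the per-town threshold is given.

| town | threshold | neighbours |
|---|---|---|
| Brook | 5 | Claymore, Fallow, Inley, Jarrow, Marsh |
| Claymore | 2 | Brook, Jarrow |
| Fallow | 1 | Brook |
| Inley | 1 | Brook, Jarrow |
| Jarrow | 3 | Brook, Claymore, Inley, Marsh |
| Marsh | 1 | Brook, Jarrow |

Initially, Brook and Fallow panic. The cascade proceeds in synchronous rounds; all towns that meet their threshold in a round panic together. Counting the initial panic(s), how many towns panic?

6

Round 1 — Brook, Fallow panic (initial).
Round 2 — checking thresholds:
  Claymore: 1 of 2 neighbours < 2, holds.
  Inley: 1 of 2 neighbours ≥ 1, panics.
  Jarrow: 1 of 4 neighbours < 3, holds.
  Marsh: 1 of 2 neighbours ≥ 1, panics.
Round 3 — checking thresholds:
  Claymore: 1 of 2 neighbours < 2, holds.
  Jarrow: 3 of 4 neighbours ≥ 3, panics.
Round 4 — checking thresholds:
  Claymore: 2 of 2 neighbours ≥ 2, panics.
Round 5 — no new panics; cascade stops.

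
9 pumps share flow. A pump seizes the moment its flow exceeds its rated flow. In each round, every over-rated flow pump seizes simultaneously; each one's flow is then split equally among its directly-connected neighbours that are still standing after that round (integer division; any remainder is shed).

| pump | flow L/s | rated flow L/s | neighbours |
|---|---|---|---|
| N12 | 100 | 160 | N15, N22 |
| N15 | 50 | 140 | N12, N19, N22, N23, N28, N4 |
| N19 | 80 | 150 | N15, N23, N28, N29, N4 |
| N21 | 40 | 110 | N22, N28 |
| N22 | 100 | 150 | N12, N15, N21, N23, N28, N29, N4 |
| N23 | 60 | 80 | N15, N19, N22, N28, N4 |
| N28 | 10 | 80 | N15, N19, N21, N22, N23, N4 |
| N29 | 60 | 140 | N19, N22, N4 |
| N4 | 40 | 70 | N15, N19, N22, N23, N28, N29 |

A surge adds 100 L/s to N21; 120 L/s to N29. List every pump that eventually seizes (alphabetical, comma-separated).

N12, N15, N19, N21, N22, N23, N28, N29, N4

Round 1 — N21 at 140 > 110; N29 at 180 > 140. N21, N29 seize.
  N21 sheds 140 L/s to N22, N28: 70 each.
    N22: 100+70 = 170 > 150
    N28: 10+70 = 80 ≤ 80
  N29 sheds 180 L/s to N19, N22, N4: 60 each.
    N19: 80+60 = 140 ≤ 150
    N22: 170+60 = 230 > 150
    N4: 40+60 = 100 > 70
Round 2 — N22, N4 seize.
  N22 sheds 230 L/s to N12, N15, N23, N28: 57 each (2 lost).
    N12: 100+57 = 157 ≤ 160
    N15: 50+57 = 107 ≤ 140
    N23: 60+57 = 117 > 80
    N28: 80+57 = 137 > 80
  N4 sheds 100 L/s to N15, N19, N23, N28: 25 each.
    N15: 107+25 = 132 ≤ 140
    N19: 140+25 = 165 > 150
    N23: 117+25 = 142 > 80
    N28: 137+25 = 162 > 80
Round 3 — N19, N23, N28 seize.
  N19 sheds 165 L/s to N15: 165 each.
    N15: 132+165 = 297 > 140
  N23 sheds 142 L/s to N15: 142 each.
    N15: 297+142 = 439 > 140
  N28 sheds 162 L/s to N15: 162 each.
    N15: 439+162 = 601 > 140
Round 4 — N15 seizes.
  N15 sheds 601 L/s to N12: 601 each.
    N12: 157+601 = 758 > 160
Round 5 — N12 seizes.
  N12 sheds 758 L/s: no online neighbours, lost.
No further seizures.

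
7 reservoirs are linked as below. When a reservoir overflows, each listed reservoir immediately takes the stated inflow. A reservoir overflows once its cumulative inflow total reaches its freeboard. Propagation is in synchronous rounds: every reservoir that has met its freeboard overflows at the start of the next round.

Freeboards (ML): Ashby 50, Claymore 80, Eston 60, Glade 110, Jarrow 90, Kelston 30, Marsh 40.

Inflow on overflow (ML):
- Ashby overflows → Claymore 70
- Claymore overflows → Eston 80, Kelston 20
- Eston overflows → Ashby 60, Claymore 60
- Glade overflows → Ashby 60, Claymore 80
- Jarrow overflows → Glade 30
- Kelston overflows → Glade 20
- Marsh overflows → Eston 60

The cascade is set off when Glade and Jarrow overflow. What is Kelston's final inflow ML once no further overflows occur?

Round 1 — Glade, Jarrow overflow (initial).
  Ashby: +60 → 60 ≥ 50
  Claymore: +80 → 80 ≥ 80
Round 2 — Ashby, Claymore overflow.
  Eston: +80 → 80 ≥ 60
  Kelston: +20 → 20 < 30
Round 3 — Eston overflows.
No further overflows.

20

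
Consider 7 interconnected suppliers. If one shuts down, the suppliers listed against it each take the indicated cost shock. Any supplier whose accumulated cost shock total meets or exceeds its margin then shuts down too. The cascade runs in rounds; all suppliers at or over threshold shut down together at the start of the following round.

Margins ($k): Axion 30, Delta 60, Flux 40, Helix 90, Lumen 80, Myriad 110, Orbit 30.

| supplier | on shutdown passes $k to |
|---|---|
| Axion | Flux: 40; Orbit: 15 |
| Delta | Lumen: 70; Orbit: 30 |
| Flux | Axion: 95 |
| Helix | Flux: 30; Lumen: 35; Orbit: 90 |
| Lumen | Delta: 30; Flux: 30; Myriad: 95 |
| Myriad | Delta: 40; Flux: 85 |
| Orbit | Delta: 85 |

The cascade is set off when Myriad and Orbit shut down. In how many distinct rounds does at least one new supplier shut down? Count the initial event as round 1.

Round 1 — Myriad, Orbit shut down (initial).
  Delta: +40+85 → 125 ≥ 60
  Flux: +85 → 85 ≥ 40
Round 2 — Delta, Flux shut down.
  Axion: +95 → 95 ≥ 30
  Lumen: +70 → 70 < 80
Round 3 — Axion shuts down.
No further shutdowns.

3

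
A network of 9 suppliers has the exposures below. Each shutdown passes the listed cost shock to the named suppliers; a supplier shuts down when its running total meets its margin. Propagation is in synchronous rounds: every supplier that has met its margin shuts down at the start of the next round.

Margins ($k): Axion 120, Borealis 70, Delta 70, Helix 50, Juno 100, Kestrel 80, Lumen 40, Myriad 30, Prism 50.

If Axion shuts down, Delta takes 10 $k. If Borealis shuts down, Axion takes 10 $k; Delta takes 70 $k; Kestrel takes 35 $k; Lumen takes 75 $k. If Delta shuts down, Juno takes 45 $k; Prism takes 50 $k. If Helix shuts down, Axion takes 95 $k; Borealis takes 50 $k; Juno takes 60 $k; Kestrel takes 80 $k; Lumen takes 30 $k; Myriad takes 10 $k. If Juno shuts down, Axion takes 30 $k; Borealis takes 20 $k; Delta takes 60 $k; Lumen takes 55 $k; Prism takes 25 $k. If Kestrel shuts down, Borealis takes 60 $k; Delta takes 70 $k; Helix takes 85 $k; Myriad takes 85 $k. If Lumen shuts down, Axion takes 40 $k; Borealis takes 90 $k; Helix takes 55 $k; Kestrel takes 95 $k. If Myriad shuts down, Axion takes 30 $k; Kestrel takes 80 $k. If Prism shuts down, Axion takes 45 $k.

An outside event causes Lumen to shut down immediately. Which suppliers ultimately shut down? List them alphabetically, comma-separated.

Axion, Borealis, Delta, Helix, Juno, Kestrel, Lumen, Myriad, Prism

Round 1 — Lumen shuts down (initial).
  Axion: +40 → 40 < 120
  Borealis: +90 → 90 ≥ 70
  Helix: +55 → 55 ≥ 50
  Kestrel: +95 → 95 ≥ 80
Round 2 — Borealis, Helix, Kestrel shut down.
  Axion: +10+95 → 145 ≥ 120
  Delta: +70+70 → 140 ≥ 70
  Juno: +60 → 60 < 100
  Myriad: +10+85 → 95 ≥ 30
Round 3 — Axion, Delta, Myriad shut down.
  Juno: +45 → 105 ≥ 100
  Prism: +50 → 50 ≥ 50
Round 4 — Juno, Prism shut down.
No further shutdowns.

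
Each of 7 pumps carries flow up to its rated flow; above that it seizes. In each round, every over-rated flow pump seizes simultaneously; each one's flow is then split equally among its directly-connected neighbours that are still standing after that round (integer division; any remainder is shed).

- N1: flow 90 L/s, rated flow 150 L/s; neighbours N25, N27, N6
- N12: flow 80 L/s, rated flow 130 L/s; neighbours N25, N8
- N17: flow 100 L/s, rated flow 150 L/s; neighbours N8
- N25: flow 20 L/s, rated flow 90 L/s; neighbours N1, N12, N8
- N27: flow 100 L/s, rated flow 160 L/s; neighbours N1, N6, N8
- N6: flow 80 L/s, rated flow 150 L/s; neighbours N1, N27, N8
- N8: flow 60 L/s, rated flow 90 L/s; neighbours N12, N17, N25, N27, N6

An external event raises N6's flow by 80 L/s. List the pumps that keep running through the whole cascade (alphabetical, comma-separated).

Round 1 — N6 at 160 > 150. N6 seizes.
  N6 sheds 160 L/s to N1, N27, N8: 53 each (1 lost).
    N1: 90+53 = 143 ≤ 150
    N27: 100+53 = 153 ≤ 160
    N8: 60+53 = 113 > 90
Round 2 — N8 seizes.
  N8 sheds 113 L/s to N12, N17, N25, N27: 28 each (1 lost).
    N12: 80+28 = 108 ≤ 130
    N17: 100+28 = 128 ≤ 150
    N25: 20+28 = 48 ≤ 90
    N27: 153+28 = 181 > 160
Round 3 — N27 seizes.
  N27 sheds 181 L/s to N1: 181 each.
    N1: 143+181 = 324 > 150
Round 4 — N1 seizes.
  N1 sheds 324 L/s to N25: 324 each.
    N25: 48+324 = 372 > 90
Round 5 — N25 seizes.
  N25 sheds 372 L/s to N12: 372 each.
    N12: 108+372 = 480 > 130
Round 6 — N12 seizes.
  N12 sheds 480 L/s: no online neighbours, lost.
No further seizures.

N17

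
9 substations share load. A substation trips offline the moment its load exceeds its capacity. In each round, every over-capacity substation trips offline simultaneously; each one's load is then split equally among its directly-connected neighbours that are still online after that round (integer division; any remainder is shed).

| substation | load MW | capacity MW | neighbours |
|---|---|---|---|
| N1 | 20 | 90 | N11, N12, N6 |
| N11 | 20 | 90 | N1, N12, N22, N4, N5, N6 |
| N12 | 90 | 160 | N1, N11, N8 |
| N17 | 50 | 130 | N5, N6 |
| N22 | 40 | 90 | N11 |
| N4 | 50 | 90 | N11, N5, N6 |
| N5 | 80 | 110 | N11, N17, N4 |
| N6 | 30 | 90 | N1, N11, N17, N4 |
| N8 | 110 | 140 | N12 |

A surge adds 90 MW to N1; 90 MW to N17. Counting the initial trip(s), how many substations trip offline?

Round 1 — N1 at 110 > 90; N17 at 140 > 130. N1, N17 trip offline.
  N1 sheds 110 MW to N11, N12, N6: 36 each (2 lost).
    N11: 20+36 = 56 ≤ 90
    N12: 90+36 = 126 ≤ 160
    N6: 30+36 = 66 ≤ 90
  N17 sheds 140 MW to N5, N6: 70 each.
    N5: 80+70 = 150 > 110
    N6: 66+70 = 136 > 90
Round 2 — N5, N6 trip offline.
  N5 sheds 150 MW to N11, N4: 75 each.
    N11: 56+75 = 131 > 90
    N4: 50+75 = 125 > 90
  N6 sheds 136 MW to N11, N4: 68 each.
    N11: 131+68 = 199 > 90
    N4: 125+68 = 193 > 90
Round 3 — N11, N4 trip offline.
  N11 sheds 199 MW to N12, N22: 99 each (1 lost).
    N12: 126+99 = 225 > 160
    N22: 40+99 = 139 > 90
  N4 sheds 193 MW: no online neighbours, lost.
Round 4 — N12, N22 trip offline.
  N12 sheds 225 MW to N8: 225 each.
    N8: 110+225 = 335 > 140
  N22 sheds 139 MW: no online neighbours, lost.
Round 5 — N8 trips offline.
  N8 sheds 335 MW: no online neighbours, lost.
No further trips.

9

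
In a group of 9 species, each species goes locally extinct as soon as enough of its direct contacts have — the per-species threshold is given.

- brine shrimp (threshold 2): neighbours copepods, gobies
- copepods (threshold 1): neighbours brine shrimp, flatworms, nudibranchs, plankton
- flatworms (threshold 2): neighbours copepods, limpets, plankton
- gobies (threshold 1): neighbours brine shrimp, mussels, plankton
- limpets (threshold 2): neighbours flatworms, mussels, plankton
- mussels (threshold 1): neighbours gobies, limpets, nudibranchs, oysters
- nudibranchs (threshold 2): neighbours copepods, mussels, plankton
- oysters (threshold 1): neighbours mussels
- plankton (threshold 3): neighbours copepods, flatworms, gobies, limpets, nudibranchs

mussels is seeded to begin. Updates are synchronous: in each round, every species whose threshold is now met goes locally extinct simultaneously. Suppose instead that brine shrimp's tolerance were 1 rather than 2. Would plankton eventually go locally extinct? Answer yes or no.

yes

With brine shrimp's tolerance at 1:
Round 1 — mussels goes locally extinct (initial).
Round 2 — checking thresholds:
  gobies: 1 of 3 neighbours ≥ 1, goes locally extinct.
  limpets: 1 of 3 neighbours < 2, below threshold.
  nudibranchs: 1 of 3 neighbours < 2, below threshold.
  oysters: 1 of 1 neighbours ≥ 1, goes locally extinct.
Round 3 — checking thresholds:
  brine shrimp: 1 of 2 neighbours ≥ 1, goes locally extinct.
  limpets: 1 of 3 neighbours < 2, below threshold.
  nudibranchs: 1 of 3 neighbours < 2, below threshold.
  plankton: 1 of 5 neighbours < 3, below threshold.
Round 4 — checking thresholds:
  copepods: 1 of 4 neighbours ≥ 1, goes locally extinct.
  limpets: 1 of 3 neighbours < 2, below threshold.
  nudibranchs: 1 of 3 neighbours < 2, below threshold.
  plankton: 1 of 5 neighbours < 3, below threshold.
Round 5 — checking thresholds:
  flatworms: 1 of 3 neighbours < 2, below threshold.
  limpets: 1 of 3 neighbours < 2, below threshold.
  nudibranchs: 2 of 3 neighbours ≥ 2, goes locally extinct.
  plankton: 2 of 5 neighbours < 3, below threshold.
Round 6 — checking thresholds:
  flatworms: 1 of 3 neighbours < 2, below threshold.
  limpets: 1 of 3 neighbours < 2, below threshold.
  plankton: 3 of 5 neighbours ≥ 3, goes locally extinct.
Round 7 — checking thresholds:
  flatworms: 2 of 3 neighbours ≥ 2, goes locally extinct.
  limpets: 2 of 3 neighbours ≥ 2, goes locally extinct.
Round 8 — no new extinctions; cascade stops.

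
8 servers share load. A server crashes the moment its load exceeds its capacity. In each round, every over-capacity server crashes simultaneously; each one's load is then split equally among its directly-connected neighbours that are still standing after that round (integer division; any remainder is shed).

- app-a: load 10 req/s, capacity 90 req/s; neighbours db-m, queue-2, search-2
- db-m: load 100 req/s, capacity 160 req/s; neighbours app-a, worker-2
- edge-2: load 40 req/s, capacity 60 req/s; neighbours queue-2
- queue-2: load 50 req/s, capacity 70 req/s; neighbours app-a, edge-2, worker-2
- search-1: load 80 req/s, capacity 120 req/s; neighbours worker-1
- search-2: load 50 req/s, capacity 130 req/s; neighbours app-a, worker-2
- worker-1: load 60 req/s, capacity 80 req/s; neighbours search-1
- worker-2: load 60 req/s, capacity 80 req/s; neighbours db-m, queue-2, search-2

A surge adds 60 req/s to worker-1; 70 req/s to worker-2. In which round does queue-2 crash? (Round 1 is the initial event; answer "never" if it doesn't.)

Round 1 — worker-1 at 120 > 80; worker-2 at 130 > 80. worker-1, worker-2 crash.
  worker-1 sheds 120 req/s to search-1: 120 each.
    search-1: 80+120 = 200 > 120
  worker-2 sheds 130 req/s to db-m, queue-2, search-2: 43 each (1 lost).
    db-m: 100+43 = 143 ≤ 160
    queue-2: 50+43 = 93 > 70
    search-2: 50+43 = 93 ≤ 130
Round 2 — queue-2, search-1 crash.
  queue-2 sheds 93 req/s to app-a, edge-2: 46 each (1 lost).
    app-a: 10+46 = 56 ≤ 90
    edge-2: 40+46 = 86 > 60
  search-1 sheds 200 req/s: no online neighbours, lost.
Round 3 — edge-2 crashes.
  edge-2 sheds 86 req/s: no online neighbours, lost.
No further crashes.

2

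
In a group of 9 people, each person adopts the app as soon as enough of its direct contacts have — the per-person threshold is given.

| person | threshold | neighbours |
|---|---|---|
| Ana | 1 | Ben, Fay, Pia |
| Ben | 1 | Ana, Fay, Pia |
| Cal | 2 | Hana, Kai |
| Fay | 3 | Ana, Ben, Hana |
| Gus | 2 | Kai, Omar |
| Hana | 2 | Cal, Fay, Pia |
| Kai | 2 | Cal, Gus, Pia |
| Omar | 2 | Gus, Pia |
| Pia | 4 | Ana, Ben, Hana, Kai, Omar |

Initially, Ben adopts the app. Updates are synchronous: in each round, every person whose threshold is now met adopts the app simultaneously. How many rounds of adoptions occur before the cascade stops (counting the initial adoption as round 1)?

Round 1 — Ben adopts the app (initial).
Round 2 — checking thresholds:
  Ana: 1 of 3 neighbours ≥ 1, adopts the app.
  Fay: 1 of 3 neighbours < 3, below threshold.
  Pia: 1 of 5 neighbours < 4, below threshold.
Round 3 — no new adoptions; cascade stops.

2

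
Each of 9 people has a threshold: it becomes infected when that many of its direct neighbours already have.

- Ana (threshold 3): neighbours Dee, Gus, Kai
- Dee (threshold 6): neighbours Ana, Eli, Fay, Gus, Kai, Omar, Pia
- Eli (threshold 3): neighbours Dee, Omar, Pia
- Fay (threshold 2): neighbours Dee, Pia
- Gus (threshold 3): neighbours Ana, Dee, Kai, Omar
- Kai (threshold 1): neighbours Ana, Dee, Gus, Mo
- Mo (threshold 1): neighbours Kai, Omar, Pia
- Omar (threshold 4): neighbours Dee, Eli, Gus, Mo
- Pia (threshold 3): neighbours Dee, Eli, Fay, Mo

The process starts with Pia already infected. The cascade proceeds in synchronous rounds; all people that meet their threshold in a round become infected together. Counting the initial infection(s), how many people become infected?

Round 1 — Pia becomes infected (initial).
Round 2 — checking thresholds:
  Dee: 1 of 7 neighbours < 6, not yet.
  Eli: 1 of 3 neighbours < 3, not yet.
  Fay: 1 of 2 neighbours < 2, not yet.
  Mo: 1 of 3 neighbours ≥ 1, becomes infected.
Round 3 — checking thresholds:
  Dee: 1 of 7 neighbours < 6, not yet.
  Eli: 1 of 3 neighbours < 3, not yet.
  Fay: 1 of 2 neighbours < 2, not yet.
  Kai: 1 of 4 neighbours ≥ 1, becomes infected.
  Omar: 1 of 4 neighbours < 4, not yet.
Round 4 — no new infections; cascade stops.

3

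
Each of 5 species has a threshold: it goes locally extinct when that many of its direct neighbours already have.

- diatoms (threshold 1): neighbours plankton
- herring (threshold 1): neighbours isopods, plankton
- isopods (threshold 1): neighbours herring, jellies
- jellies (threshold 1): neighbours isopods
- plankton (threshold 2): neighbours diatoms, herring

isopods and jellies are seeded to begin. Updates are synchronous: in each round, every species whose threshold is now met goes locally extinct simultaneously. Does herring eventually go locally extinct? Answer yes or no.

Round 1 — isopods, jellies go locally extinct (initial).
Round 2 — checking thresholds:
  herring: 1 of 2 neighbours ≥ 1, goes locally extinct.
Round 3 — no new extinctions; cascade stops.

yes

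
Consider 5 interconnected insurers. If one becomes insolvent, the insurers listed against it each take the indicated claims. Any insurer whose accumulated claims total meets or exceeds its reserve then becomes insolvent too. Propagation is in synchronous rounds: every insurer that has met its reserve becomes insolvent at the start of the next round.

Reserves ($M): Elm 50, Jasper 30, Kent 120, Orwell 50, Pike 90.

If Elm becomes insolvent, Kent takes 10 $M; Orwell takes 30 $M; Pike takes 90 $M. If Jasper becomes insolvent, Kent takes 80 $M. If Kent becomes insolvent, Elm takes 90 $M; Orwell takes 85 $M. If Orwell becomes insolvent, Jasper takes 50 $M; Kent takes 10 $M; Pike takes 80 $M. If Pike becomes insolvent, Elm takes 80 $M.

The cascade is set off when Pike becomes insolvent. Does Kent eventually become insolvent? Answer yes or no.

Round 1 — Pike becomes insolvent (initial).
  Elm: +80 → 80 ≥ 50
Round 2 — Elm becomes insolvent.
  Kent: +10 → 10 < 120
  Orwell: +30 → 30 < 50
No further insolvencies.

no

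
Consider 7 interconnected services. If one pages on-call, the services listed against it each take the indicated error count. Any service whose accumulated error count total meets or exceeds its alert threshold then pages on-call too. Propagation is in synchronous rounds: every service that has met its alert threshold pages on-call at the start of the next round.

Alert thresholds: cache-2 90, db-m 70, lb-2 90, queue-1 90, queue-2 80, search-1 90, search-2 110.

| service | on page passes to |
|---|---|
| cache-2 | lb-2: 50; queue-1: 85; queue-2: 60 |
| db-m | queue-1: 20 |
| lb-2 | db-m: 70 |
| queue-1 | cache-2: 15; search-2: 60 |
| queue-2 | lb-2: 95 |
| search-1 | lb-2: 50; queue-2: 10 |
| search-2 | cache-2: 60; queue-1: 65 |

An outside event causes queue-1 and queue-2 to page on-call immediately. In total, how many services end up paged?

4

Round 1 — queue-1, queue-2 page on-call (initial).
  cache-2: +15 → 15 < 90
  lb-2: +95 → 95 ≥ 90
  search-2: +60 → 60 < 110
Round 2 — lb-2 pages on-call.
  db-m: +70 → 70 ≥ 70
Round 3 — db-m pages on-call.
No further pages.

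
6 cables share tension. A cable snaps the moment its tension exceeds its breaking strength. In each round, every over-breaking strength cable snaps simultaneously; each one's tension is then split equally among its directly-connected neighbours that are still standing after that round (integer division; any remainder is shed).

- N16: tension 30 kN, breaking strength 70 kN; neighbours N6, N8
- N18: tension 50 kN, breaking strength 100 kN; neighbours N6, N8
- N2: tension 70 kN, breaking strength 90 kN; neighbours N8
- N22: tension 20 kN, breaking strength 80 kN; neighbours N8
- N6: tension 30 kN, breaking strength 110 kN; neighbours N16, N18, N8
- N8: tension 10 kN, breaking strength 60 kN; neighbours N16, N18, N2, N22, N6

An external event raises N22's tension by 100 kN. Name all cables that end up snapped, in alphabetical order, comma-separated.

Round 1 — N22 at 120 > 80. N22 snaps.
  N22 sheds 120 kN to N8: 120 each.
    N8: 10+120 = 130 > 60
Round 2 — N8 snaps.
  N8 sheds 130 kN to N16, N18, N2, N6: 32 each (2 lost).
    N16: 30+32 = 62 ≤ 70
    N18: 50+32 = 82 ≤ 100
    N2: 70+32 = 102 > 90
    N6: 30+32 = 62 ≤ 110
Round 3 — N2 snaps.
  N2 sheds 102 kN: no online neighbours, lost.
No further breaks.

N2, N22, N8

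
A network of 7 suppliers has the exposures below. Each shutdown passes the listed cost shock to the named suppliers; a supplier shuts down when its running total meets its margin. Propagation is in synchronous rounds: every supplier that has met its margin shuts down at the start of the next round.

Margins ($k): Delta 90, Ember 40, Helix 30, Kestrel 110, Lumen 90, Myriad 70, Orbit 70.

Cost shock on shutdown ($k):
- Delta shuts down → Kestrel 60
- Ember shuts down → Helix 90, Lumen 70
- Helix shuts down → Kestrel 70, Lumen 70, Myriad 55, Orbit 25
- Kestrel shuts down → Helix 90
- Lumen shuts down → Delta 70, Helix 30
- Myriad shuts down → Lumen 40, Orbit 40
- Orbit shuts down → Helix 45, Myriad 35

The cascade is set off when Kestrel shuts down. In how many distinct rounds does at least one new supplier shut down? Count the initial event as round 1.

2

Round 1 — Kestrel shuts down (initial).
  Helix: +90 → 90 ≥ 30
Round 2 — Helix shuts down.
  Lumen: +70 → 70 < 90
  Myriad: +55 → 55 < 70
  Orbit: +25 → 25 < 70
No further shutdowns.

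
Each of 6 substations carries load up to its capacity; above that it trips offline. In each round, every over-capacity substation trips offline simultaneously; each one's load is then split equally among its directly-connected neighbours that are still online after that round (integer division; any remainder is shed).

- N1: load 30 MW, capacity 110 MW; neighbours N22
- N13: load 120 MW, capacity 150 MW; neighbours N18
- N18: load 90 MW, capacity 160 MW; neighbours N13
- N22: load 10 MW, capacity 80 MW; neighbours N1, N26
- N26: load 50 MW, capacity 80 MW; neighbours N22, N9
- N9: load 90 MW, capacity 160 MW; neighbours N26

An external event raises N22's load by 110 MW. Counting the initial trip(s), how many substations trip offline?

3

Round 1 — N22 at 120 > 80. N22 trips offline.
  N22 sheds 120 MW to N1, N26: 60 each.
    N1: 30+60 = 90 ≤ 110
    N26: 50+60 = 110 > 80
Round 2 — N26 trips offline.
  N26 sheds 110 MW to N9: 110 each.
    N9: 90+110 = 200 > 160
Round 3 — N9 trips offline.
  N9 sheds 200 MW: no online neighbours, lost.
No further trips.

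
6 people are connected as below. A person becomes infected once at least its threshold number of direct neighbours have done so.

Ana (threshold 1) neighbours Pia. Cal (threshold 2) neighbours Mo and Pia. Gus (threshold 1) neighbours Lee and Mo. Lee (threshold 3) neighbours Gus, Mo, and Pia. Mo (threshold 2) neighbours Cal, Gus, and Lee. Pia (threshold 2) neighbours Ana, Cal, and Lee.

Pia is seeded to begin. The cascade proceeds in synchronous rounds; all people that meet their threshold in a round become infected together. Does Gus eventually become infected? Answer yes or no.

Round 1 — Pia becomes infected (initial).
Round 2 — checking thresholds:
  Ana: 1 of 1 neighbours ≥ 1, becomes infected.
  Cal: 1 of 2 neighbours < 2, holds.
  Lee: 1 of 3 neighbours < 3, holds.
Round 3 — no new infections; cascade stops.

no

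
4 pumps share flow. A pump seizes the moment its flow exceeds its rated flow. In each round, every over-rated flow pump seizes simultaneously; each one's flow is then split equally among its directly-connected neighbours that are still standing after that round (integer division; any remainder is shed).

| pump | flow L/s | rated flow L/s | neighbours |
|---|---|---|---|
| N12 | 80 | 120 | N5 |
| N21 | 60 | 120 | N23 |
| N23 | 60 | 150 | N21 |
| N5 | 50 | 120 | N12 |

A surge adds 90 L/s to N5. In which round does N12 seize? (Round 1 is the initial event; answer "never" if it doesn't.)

2

Round 1 — N5 at 140 > 120. N5 seizes.
  N5 sheds 140 L/s to N12: 140 each.
    N12: 80+140 = 220 > 120
Round 2 — N12 seizes.
  N12 sheds 220 L/s: no online neighbours, lost.
No further seizures.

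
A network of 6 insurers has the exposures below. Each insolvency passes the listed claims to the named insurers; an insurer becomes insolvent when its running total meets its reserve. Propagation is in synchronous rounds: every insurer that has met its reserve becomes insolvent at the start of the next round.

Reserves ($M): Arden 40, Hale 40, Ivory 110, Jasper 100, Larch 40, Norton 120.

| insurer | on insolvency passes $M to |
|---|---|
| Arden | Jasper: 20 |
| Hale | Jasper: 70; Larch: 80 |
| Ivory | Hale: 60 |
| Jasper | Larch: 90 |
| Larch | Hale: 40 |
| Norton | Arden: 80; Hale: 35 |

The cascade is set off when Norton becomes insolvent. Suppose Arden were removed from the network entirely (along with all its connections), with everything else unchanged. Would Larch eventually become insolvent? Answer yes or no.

With Arden removed:
Round 1 — Norton becomes insolvent (initial).
  Hale: +35 → 35 < 40
No further insolvencies.

no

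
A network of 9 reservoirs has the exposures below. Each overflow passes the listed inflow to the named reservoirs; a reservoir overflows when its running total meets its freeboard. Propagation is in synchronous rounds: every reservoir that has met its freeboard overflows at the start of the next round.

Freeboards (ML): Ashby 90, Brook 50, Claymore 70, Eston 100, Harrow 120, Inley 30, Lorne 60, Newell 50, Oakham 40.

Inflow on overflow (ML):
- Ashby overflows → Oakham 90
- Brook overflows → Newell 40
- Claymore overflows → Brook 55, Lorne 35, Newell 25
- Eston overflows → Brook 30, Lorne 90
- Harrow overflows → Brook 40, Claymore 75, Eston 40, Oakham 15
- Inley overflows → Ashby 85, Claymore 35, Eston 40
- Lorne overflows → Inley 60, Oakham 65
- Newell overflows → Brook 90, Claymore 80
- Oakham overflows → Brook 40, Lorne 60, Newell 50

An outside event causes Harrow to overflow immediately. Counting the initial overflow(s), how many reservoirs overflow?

4

Round 1 — Harrow overflows (initial).
  Brook: +40 → 40 < 50
  Claymore: +75 → 75 ≥ 70
  Eston: +40 → 40 < 100
  Oakham: +15 → 15 < 40
Round 2 — Claymore overflows.
  Brook: +55 → 95 ≥ 50
  Lorne: +35 → 35 < 60
  Newell: +25 → 25 < 50
Round 3 — Brook overflows.
  Newell: +40 → 65 ≥ 50
Round 4 — Newell overflows.
No further overflows.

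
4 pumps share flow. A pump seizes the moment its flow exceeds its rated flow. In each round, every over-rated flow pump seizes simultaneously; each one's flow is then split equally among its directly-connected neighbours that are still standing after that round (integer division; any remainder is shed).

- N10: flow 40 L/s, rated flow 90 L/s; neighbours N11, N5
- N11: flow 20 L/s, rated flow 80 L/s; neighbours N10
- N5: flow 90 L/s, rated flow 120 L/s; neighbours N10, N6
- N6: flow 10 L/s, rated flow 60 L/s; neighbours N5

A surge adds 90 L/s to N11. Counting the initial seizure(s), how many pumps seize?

4

Round 1 — N11 at 110 > 80. N11 seizes.
  N11 sheds 110 L/s to N10: 110 each.
    N10: 40+110 = 150 > 90
Round 2 — N10 seizes.
  N10 sheds 150 L/s to N5: 150 each.
    N5: 90+150 = 240 > 120
Round 3 — N5 seizes.
  N5 sheds 240 L/s to N6: 240 each.
    N6: 10+240 = 250 > 60
Round 4 — N6 seizes.
  N6 sheds 250 L/s: no online neighbours, lost.
No further seizures.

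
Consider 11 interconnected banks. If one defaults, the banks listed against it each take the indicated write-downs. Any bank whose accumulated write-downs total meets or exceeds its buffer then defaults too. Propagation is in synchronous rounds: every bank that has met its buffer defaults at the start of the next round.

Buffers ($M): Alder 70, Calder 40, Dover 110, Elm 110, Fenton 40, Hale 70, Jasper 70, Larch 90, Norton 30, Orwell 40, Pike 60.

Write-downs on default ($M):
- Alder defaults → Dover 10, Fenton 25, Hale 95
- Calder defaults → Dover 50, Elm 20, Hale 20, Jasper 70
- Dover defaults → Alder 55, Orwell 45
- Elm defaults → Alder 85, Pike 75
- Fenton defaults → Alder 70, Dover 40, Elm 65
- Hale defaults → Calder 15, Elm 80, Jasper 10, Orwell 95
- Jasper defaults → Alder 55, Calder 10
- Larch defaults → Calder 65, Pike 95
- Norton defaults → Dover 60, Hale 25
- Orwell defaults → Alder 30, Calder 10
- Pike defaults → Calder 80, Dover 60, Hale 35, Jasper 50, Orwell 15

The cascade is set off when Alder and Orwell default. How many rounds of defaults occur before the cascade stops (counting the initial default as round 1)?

Round 1 — Alder, Orwell default (initial).
  Calder: +10 → 10 < 40
  Dover: +10 → 10 < 110
  Fenton: +25 → 25 < 40
  Hale: +95 → 95 ≥ 70
Round 2 — Hale defaults.
  Calder: +15 → 25 < 40
  Elm: +80 → 80 < 110
  Jasper: +10 → 10 < 70
No further defaults.

2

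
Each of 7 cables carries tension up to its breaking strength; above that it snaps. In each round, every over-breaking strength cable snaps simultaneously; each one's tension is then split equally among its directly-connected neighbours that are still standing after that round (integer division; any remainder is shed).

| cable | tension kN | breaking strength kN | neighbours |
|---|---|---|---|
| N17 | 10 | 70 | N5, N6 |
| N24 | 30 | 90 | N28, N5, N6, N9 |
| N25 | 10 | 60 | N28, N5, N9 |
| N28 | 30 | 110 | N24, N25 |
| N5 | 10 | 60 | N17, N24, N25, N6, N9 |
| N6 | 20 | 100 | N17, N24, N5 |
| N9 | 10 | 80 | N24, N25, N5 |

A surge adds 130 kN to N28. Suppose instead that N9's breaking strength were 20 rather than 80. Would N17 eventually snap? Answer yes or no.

yes

With N9's breaking strength at 20:
Round 1 — N28 at 160 > 110. N28 snaps.
  N28 sheds 160 kN to N24, N25: 80 each.
    N24: 30+80 = 110 > 90
    N25: 10+80 = 90 > 60
Round 2 — N24, N25 snap.
  N24 sheds 110 kN to N5, N6, N9: 36 each (2 lost).
    N5: 10+36 = 46 ≤ 60
    N6: 20+36 = 56 ≤ 100
    N9: 10+36 = 46 > 20
  N25 sheds 90 kN to N5, N9: 45 each.
    N5: 46+45 = 91 > 60
    N9: 46+45 = 91 > 20
Round 3 — N5, N9 snap.
  N5 sheds 91 kN to N17, N6: 45 each (1 lost).
    N17: 10+45 = 55 ≤ 70
    N6: 56+45 = 101 > 100
  N9 sheds 91 kN: no online neighbours, lost.
Round 4 — N6 snaps.
  N6 sheds 101 kN to N17: 101 each.
    N17: 55+101 = 156 > 70
Round 5 — N17 snaps.
  N17 sheds 156 kN: no online neighbours, lost.
No further breaks.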